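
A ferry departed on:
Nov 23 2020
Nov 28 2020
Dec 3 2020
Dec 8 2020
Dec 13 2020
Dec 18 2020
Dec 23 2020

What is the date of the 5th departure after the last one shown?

The spacing is 5, 5, 5, 5, 5, 5 days — always 5 days.
Dec 23 2020 + 5 days = Dec 28 2020.
Dec 28 2020 + 5 days = Jan 2 2021.
Jan 2 2021 + 5 days = Jan 7 2021.
Jan 7 2021 + 5 days = Jan 12 2021.
Jan 12 2021 + 5 days = Jan 17 2021.

Jan 17 2021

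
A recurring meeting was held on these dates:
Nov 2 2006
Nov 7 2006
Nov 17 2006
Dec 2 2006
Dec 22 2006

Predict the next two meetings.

Intervals are 5, 10, 15, 20 days — an arithmetic progression with common difference 5.
Next gap: 25 days. Dec 22 2006 + 25 days = Jan 16 2007.
Next gap: 30 days. Jan 16 2007 + 30 days = Feb 15 2007.

Jan 16 2007, Feb 15 2007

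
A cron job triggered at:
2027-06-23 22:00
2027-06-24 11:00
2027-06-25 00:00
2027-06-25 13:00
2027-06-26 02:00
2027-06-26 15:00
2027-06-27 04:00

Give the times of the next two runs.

Gaps: 13, 13, 13, 13, 13, 13 hours — each event is 13 hours after the previous one.
2027-06-27 04:00 + 13 h = 2027-06-27 17:00.
2027-06-27 17:00 + 13 h = 2027-06-28 06:00.

2027-06-27 17:00, 2027-06-28 06:00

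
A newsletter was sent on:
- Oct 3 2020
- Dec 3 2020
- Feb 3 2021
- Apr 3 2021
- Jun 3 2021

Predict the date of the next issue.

Aug 3 2021

Gaps: 61, 62, 59, 61 days — not constant. Every event is on the 3rd of the month.
Pattern: the 3rd of every 2 months.
Next: August 2021 → Aug 3 2021.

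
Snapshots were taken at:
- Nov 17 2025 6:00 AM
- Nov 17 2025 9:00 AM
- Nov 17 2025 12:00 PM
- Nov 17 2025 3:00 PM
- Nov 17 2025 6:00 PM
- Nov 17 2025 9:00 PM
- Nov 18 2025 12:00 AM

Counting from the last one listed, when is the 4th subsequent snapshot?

Nov 18 2025 12:00 PM

The interval is a steady 3 hours (3, 3, 3, 3, 3, 3).
Nov 18 2025 12:00 AM + 3 h = Nov 18 2025 3:00 AM.
Nov 18 2025 3:00 AM + 3 h = Nov 18 2025 6:00 AM.
Nov 18 2025 6:00 AM + 3 h = Nov 18 2025 9:00 AM.
Nov 18 2025 9:00 AM + 3 h = Nov 18 2025 12:00 PM.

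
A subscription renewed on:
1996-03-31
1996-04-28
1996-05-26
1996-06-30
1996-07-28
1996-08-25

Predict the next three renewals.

1996-09-29, 1996-10-27, 1996-11-24

Every date is a Sunday; gaps 28, 28, 35, 28, 28 days.
Each is the last Sunday of its month (at least one falls on the 29th or later, ruling out '4th Sunday').
September 1996 ends with Sunday 1996-09-29.
October 1996 ends with Sunday 1996-10-27.
Last Sunday of November 1996: 1996-11-24.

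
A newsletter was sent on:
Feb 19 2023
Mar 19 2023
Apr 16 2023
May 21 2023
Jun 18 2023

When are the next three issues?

These are Sundays at 28- or 35-day spacing (28, 28, 35, 28).
The pattern: 3rd Sunday of the month.
July 2023 — 3rd Sunday is Jul 16 2023.
August 2023 — 3rd Sunday is Aug 20 2023.
September 2023 — 3rd Sunday is Sep 17 2023.

Jul 16 2023, Aug 20 2023, Sep 17 2023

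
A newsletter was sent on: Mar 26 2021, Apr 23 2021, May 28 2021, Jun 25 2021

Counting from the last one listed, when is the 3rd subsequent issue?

Sep 24 2021

Gaps: 28, 35, 28 days — a mix of 28 and 35. Every date is a Friday.
Each is the 4th Friday of its month.
July 2021 — 4th Friday is Jul 23 2021.
4th Friday of August 2021: Aug 27 2021.
September 2021 — 4th Friday is Sep 24 2021.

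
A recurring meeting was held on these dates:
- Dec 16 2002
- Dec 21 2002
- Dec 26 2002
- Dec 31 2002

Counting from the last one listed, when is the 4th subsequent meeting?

Jan 20 2003

Every event comes 5 days after the last (5, 5, 5).
Dec 31 2002 + 5 days = Jan 5 2003.
Jan 5 2003 + 5 days = Jan 10 2003.
Jan 10 2003 + 5 days = Jan 15 2003.
Jan 15 2003 + 5 days = Jan 20 2003.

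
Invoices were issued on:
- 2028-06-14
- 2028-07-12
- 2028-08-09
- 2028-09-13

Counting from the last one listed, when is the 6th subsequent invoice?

Gaps: 28, 28, 35 days — a mix of 28 and 35. Every date is a Wednesday.
Each is the 2nd Wednesday of its month.
2nd Wednesday of October 2028: 2028-10-11.
November 2028 — 2nd Wednesday is 2028-11-08.
December 2028 — 2nd Wednesday is 2028-12-13.
January 2029 — 2nd Wednesday is 2029-01-10.
2nd Wednesday of February 2029: 2029-02-14.
March 2029 — 2nd Wednesday is 2029-03-14.

2029-03-14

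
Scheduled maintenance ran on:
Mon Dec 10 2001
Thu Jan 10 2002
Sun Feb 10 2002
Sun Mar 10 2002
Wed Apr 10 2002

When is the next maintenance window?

Fri May 10 2002

The day-of-month is always 10 (31, 31, 28, 31 days between events).
So this recurs on the 10th of each month.
May 2002: Fri May 10 2002.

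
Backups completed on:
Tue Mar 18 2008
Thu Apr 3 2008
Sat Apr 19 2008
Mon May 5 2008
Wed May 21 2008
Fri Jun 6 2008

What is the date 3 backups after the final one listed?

Thu Jul 24 2008

The spacing is 16, 16, 16, 16, 16 days — always 16 days.
Fri Jun 6 2008 + 16 days = Sun Jun 22 2008.
Sun Jun 22 2008 + 16 days = Tue Jul 8 2008.
Tue Jul 8 2008 + 16 days = Thu Jul 24 2008.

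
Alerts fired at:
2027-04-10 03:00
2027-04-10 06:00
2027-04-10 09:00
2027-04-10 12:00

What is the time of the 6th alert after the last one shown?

The interval is a steady 3 hours (3, 3, 3).
2027-04-10 12:00 + 3 h = 2027-04-10 15:00.
2027-04-10 15:00 + 3 h = 2027-04-10 18:00.
2027-04-10 18:00 + 3 h = 2027-04-10 21:00.
2027-04-10 21:00 + 3 h = 2027-04-11 00:00.
2027-04-11 00:00 + 3 h = 2027-04-11 03:00.
2027-04-11 03:00 + 3 h = 2027-04-11 06:00.

2027-04-11 06:00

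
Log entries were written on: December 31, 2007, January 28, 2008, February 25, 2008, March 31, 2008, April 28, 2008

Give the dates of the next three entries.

May 26, 2008; June 30, 2008; July 28, 2008

Every date is a Monday; gaps 28, 28, 35, 28 days.
Each is the last Monday of its month (at least one falls on the 29th or later, ruling out '4th Monday').
May 2008 ends with Monday May 26, 2008.
June 2008 ends with Monday June 30, 2008.
Last Monday of July 2008: July 28, 2008.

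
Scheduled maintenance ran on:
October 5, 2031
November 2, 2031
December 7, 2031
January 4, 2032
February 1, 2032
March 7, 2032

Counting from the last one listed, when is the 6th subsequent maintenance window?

These are Sundays at 28- or 35-day spacing (28, 35, 28, 28, 35).
The pattern: 1st Sunday of the month.
1st Sunday of April 2032: April 4, 2032.
May 2032 — 1st Sunday is May 2, 2032.
1st Sunday of June 2032: June 6, 2032.
1st Sunday of July 2032: July 4, 2032.
August 2032 — 1st Sunday is August 1, 2032.
September 2032 — 1st Sunday is September 5, 2032.

September 5, 2032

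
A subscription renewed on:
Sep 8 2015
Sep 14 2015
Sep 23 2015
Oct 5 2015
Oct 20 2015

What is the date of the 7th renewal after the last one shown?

The spacing grows by 3 each time: 6, 9, 12, 15 days.
Next gap: 18 days. Oct 20 2015 + 18 days = Nov 7 2015.
Next gap: 21 days. Nov 7 2015 + 21 days = Nov 28 2015.
Next gap: 24 days. Nov 28 2015 + 24 days = Dec 22 2015.
Next gap: 27 days. Dec 22 2015 + 27 days = Jan 18 2016.
Next gap: 30 days. Jan 18 2016 + 30 days = Feb 17 2016.
Next gap: 33 days. Feb 17 2016 + 33 days = Mar 21 2016.
Next gap: 36 days. Mar 21 2016 + 36 days = Apr 26 2016.

Apr 26 2016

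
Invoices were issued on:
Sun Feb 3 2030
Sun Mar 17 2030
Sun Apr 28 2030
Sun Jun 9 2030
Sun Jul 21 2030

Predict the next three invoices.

The spacing is 42, 42, 42, 42 days — always 42 days.
Sun Jul 21 2030 + 42 days = Sun Sep 1 2030.
Sun Sep 1 2030 + 42 days = Sun Oct 13 2030.
Sun Oct 13 2030 + 42 days = Sun Nov 24 2030.

Sun Sep 1 2030, Sun Oct 13 2030, Sun Nov 24 2030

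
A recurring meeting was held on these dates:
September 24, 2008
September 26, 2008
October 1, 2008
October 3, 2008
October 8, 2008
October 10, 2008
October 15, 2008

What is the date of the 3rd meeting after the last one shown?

October 24, 2008

Every event lands on a Wednesday or Friday (gaps cycle 2, 5, 2, 5, 2, 5).
So the schedule is: every Wednesday and Friday.
The following Friday is October 17, 2008.
Next Wednesday: October 22, 2008.
The following Friday is October 24, 2008.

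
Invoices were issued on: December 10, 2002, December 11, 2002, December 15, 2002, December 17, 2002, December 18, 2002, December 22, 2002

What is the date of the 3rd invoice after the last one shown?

The gap pattern 1, 4, 2, 1, 4 repeats every 3 events.
These are the Tuesdays, Wednesdays and Sundays of each week.
The following Tuesday is December 24, 2002.
The following Wednesday is December 25, 2002.
Next Sunday: December 29, 2002.

December 29, 2002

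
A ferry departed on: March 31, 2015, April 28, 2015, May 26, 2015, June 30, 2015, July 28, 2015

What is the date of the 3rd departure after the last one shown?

October 27, 2015

These are Tuesdays with 28, 28, 35, 28-day gaps.
Each is the final Tuesday of its month — March 31, 2015 is past the 28th, so '4th Tuesday' doesn't fit.
August 2015 ends with Tuesday August 25, 2015.
Last Tuesday of September 2015: September 29, 2015.
October 2015 ends with Tuesday October 27, 2015.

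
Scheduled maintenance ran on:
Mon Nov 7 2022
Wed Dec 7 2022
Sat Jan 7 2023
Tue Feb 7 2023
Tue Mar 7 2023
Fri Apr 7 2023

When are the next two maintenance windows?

Gaps: 30, 31, 31, 28, 31 days — not constant. Every event is on the 7th of the month.
Pattern: the 7th of each month.
Next: May 2023 → Sun May 7 2023.
June 2023: Wed Jun 7 2023.

Sun May 7 2023, Wed Jun 7 2023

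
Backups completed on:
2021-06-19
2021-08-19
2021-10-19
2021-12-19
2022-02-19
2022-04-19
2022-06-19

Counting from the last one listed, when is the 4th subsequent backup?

Each date is the 19th; the gaps (61, 61, 61, 62, 59, 61) track the month lengths.
The rule is the 19th of every 2 months.
August 2022: 2022-08-19.
Next: October 2022 → 2022-10-19.
Next: December 2022 → 2022-12-19.
February 2023: 2023-02-19.

2023-02-19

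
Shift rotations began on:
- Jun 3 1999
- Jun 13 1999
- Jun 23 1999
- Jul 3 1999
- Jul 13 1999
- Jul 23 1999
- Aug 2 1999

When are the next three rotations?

The spacing is 10, 10, 10, 10, 10, 10 days — always 10 days.
Aug 2 1999 + 10 days = Aug 12 1999.
Aug 12 1999 + 10 days = Aug 22 1999.
Aug 22 1999 + 10 days = Sep 1 1999.

Aug 12 1999, Aug 22 1999, Sep 1 1999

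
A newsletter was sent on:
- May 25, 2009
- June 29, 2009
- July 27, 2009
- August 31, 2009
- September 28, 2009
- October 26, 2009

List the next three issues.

November 30, 2009; December 28, 2009; January 25, 2010

Every date is a Monday; gaps 35, 28, 35, 28, 28 days.
Each is the last Monday of its month (at least one falls on the 29th or later, ruling out '4th Monday').
November 2009 ends with Monday November 30, 2009.
Last Monday of December 2009: December 28, 2009.
January 2010 ends with Monday January 25, 2010.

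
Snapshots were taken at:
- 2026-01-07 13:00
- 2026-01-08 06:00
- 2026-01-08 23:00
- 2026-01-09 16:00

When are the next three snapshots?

2026-01-10 09:00, 2026-01-11 02:00, 2026-01-11 19:00

Spacing: 17, 17, 17 h — constant 17 h.
2026-01-09 16:00 + 17 h = 2026-01-10 09:00.
2026-01-10 09:00 + 17 h = 2026-01-11 02:00.
2026-01-11 02:00 + 17 h = 2026-01-11 19:00.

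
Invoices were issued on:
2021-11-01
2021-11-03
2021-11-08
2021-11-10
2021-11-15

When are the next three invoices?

Gaps: 2, 5, 2, 5 days — not constant, but cyclic with period 2.
The events fall on every Monday and Wednesday.
Next Wednesday: 2021-11-17.
Next Monday: 2021-11-22.
Next Wednesday: 2021-11-24.

2021-11-17, 2021-11-22, 2021-11-24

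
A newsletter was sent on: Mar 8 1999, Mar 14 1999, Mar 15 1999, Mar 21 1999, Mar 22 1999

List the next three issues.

Mar 28 1999, Mar 29 1999, Apr 4 1999

Every event lands on a Monday or Sunday (gaps cycle 6, 1, 6, 1).
So the schedule is: every Monday and Sunday.
Next Sunday: Mar 28 1999.
The following Monday is Mar 29 1999.
Next Sunday: Apr 4 1999.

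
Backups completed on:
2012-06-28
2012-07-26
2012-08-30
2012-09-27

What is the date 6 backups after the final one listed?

All Thursdays; the gaps (28, 35, 28) vary with month length.
This is the last Thursday of each month.
October 2012 ends with Thursday 2012-10-25.
November 2012 ends with Thursday 2012-11-29.
December 2012 ends with Thursday 2012-12-27.
Last Thursday of January 2013: 2013-01-31.
Last Thursday of February 2013: 2013-02-28.
Last Thursday of March 2013: 2013-03-28.

2013-03-28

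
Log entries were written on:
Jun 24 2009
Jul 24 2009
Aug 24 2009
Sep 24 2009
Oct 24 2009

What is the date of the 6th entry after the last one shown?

The day-of-month is always 24 (30, 31, 31, 30 days between events).
So this recurs on the 24th of each month.
November 2009: Nov 24 2009.
Next: December 2009 → Dec 24 2009.
Next: January 2010 → Jan 24 2010.
February 2010: Feb 24 2010.
March 2010: Mar 24 2010.
Next: April 2010 → Apr 24 2010.

Apr 24 2010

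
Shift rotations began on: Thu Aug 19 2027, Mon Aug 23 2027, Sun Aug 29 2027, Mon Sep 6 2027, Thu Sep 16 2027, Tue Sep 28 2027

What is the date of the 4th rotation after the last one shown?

Sun Dec 5 2027

Gaps: 4, 6, 8, 10, 12 days — each gap is 2 larger than the previous one.
Next gap: 14 days. Tue Sep 28 2027 + 14 days = Tue Oct 12 2027.
Next gap: 16 days. Tue Oct 12 2027 + 16 days = Thu Oct 28 2027.
Next gap: 18 days. Thu Oct 28 2027 + 18 days = Mon Nov 15 2027.
Next gap: 20 days. Mon Nov 15 2027 + 20 days = Sun Dec 5 2027.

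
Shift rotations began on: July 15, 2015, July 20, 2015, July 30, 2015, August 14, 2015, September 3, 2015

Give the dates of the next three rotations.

The spacing grows by 5 each time: 5, 10, 15, 20 days.
Next gap: 25 days. September 3, 2015 + 25 days = September 28, 2015.
Next gap: 30 days. September 28, 2015 + 30 days = October 28, 2015.
Next gap: 35 days. October 28, 2015 + 35 days = December 2, 2015.

September 28, 2015; October 28, 2015; December 2, 2015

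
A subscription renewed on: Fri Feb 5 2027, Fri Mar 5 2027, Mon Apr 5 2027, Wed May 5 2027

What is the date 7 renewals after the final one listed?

Each date is the 5th; the gaps (28, 31, 30) track the month lengths.
The rule is the 5th of each month.
Next: June 2027 → Sat Jun 5 2027.
July 2027: Mon Jul 5 2027.
August 2027: Thu Aug 5 2027.
September 2027: Sun Sep 5 2027.
October 2027: Tue Oct 5 2027.
Next: November 2027 → Fri Nov 5 2027.
December 2027: Sun Dec 5 2027.

Sun Dec 5 2027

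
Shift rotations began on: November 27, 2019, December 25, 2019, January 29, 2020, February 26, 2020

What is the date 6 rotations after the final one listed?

Every date is a Wednesday; gaps 28, 35, 28 days.
Each is the last Wednesday of its month (at least one falls on the 29th or later, ruling out '4th Wednesday').
March 2020 ends with Wednesday March 25, 2020.
April 2020 ends with Wednesday April 29, 2020.
Last Wednesday of May 2020: May 27, 2020.
June 2020 ends with Wednesday June 24, 2020.
July 2020 ends with Wednesday July 29, 2020.
Last Wednesday of August 2020: August 26, 2020.

August 26, 2020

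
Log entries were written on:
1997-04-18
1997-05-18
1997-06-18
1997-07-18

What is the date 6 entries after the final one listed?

The day-of-month is always 18 (30, 31, 30 days between events).
So this recurs on the 18th of each month.
Next: August 1997 → 1997-08-18.
September 1997: 1997-09-18.
Next: October 1997 → 1997-10-18.
November 1997: 1997-11-18.
Next: December 1997 → 1997-12-18.
Next: January 1998 → 1998-01-18.

1998-01-18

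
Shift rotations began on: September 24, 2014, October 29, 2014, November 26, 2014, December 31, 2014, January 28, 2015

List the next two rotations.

Every date is a Wednesday; gaps 35, 28, 35, 28 days.
Each is the last Wednesday of its month (at least one falls on the 29th or later, ruling out '4th Wednesday').
February 2015 ends with Wednesday February 25, 2015.
Last Wednesday of March 2015: March 25, 2015.

February 25, 2015; March 25, 2015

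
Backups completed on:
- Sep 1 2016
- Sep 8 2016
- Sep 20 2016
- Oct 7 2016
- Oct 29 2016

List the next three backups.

Nov 25 2016, Dec 27 2016, Feb 2 2017

Gaps: 7, 12, 17, 22 days — each gap is 5 larger than the previous one.
Next gap: 27 days. Oct 29 2016 + 27 days = Nov 25 2016.
Next gap: 32 days. Nov 25 2016 + 32 days = Dec 27 2016.
Next gap: 37 days. Dec 27 2016 + 37 days = Feb 2 2017.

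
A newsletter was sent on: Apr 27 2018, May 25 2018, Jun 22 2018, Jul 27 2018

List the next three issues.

All dates are Fridays, 28, 28, 35 days apart.
Specifically, the 4th Friday of each month.
4th Friday of August 2018: Aug 24 2018.
4th Friday of September 2018: Sep 28 2018.
4th Friday of October 2018: Oct 26 2018.

Aug 24 2018, Sep 28 2018, Oct 26 2018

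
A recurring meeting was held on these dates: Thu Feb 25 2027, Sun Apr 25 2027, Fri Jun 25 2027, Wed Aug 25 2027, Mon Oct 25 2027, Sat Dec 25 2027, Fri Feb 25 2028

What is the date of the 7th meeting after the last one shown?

Each date is the 25th; the gaps (59, 61, 61, 61, 61, 62) track the month lengths.
The rule is the 25th of every 2 months.
Next: April 2028 → Tue Apr 25 2028.
June 2028: Sun Jun 25 2028.
August 2028: Fri Aug 25 2028.
October 2028: Wed Oct 25 2028.
December 2028: Mon Dec 25 2028.
February 2029: Sun Feb 25 2029.
Next: April 2029 → Wed Apr 25 2029.

Wed Apr 25 2029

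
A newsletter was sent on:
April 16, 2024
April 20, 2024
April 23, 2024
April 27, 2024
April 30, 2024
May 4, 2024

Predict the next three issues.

May 7, 2024; May 11, 2024; May 14, 2024

Every event lands on a Tuesday or Saturday (gaps cycle 4, 3, 4, 3, 4).
So the schedule is: every Tuesday and Saturday.
Next Tuesday: May 7, 2024.
The following Saturday is May 11, 2024.
The following Tuesday is May 14, 2024.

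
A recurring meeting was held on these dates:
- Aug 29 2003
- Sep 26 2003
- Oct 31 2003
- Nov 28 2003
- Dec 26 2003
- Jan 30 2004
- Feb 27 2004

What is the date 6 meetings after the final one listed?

These are Fridays with 28, 35, 28, 28, 35, 28-day gaps.
Each is the final Friday of its month — Aug 29 2003 is past the 28th, so '4th Friday' doesn't fit.
March 2004 ends with Friday Mar 26 2004.
Last Friday of April 2004: Apr 30 2004.
May 2004 ends with Friday May 28 2004.
June 2004 ends with Friday Jun 25 2004.
July 2004 ends with Friday Jul 30 2004.
Last Friday of August 2004: Aug 27 2004.

Aug 27 2004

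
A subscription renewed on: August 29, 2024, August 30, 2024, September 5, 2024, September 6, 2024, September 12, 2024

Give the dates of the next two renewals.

September 13, 2024; September 19, 2024

The gap pattern 1, 6, 1, 6 repeats every 2 events.
These are the Thursdays and Fridays of each week.
The following Friday is September 13, 2024.
The following Thursday is September 19, 2024.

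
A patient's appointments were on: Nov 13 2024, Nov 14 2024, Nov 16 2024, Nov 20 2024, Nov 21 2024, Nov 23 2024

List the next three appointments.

Every event lands on a Wednesday or Thursday or Saturday (gaps cycle 1, 2, 4, 1, 2).
So the schedule is: every Wednesday, Thursday and Saturday.
Next Wednesday: Nov 27 2024.
Next Thursday: Nov 28 2024.
Next Saturday: Nov 30 2024.

Nov 27 2024, Nov 28 2024, Nov 30 2024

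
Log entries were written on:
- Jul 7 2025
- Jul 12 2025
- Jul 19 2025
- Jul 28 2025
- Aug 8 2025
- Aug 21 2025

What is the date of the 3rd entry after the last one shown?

Oct 11 2025

Gaps: 5, 7, 9, 11, 13 days — each gap is 2 larger than the previous one.
Next gap: 15 days. Aug 21 2025 + 15 days = Sep 5 2025.
Next gap: 17 days. Sep 5 2025 + 17 days = Sep 22 2025.
Next gap: 19 days. Sep 22 2025 + 19 days = Oct 11 2025.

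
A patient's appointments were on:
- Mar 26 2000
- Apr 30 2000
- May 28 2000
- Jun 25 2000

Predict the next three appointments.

Every date is a Sunday; gaps 35, 28, 28 days.
Each is the last Sunday of its month (at least one falls on the 29th or later, ruling out '4th Sunday').
July 2000 ends with Sunday Jul 30 2000.
August 2000 ends with Sunday Aug 27 2000.
September 2000 ends with Sunday Sep 24 2000.

Jul 30 2000, Aug 27 2000, Sep 24 2000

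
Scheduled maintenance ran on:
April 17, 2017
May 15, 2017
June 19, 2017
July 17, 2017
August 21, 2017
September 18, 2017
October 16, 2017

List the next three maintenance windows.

November 20, 2017; December 18, 2017; January 15, 2018

All dates are Mondays, 28, 35, 28, 35, 28, 28 days apart.
Specifically, the 3rd Monday of each month.
3rd Monday of November 2017: November 20, 2017.
3rd Monday of December 2017: December 18, 2017.
3rd Monday of January 2018: January 15, 2018.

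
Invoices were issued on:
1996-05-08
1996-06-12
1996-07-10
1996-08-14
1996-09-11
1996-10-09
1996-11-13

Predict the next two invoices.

Gaps: 35, 28, 35, 28, 28, 35 days — a mix of 28 and 35. Every date is a Wednesday.
Each is the 2nd Wednesday of its month.
2nd Wednesday of December 1996: 1996-12-11.
2nd Wednesday of January 1997: 1997-01-08.

1996-12-11, 1997-01-08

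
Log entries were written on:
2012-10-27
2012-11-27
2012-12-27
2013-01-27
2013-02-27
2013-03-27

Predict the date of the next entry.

2013-04-27

The day-of-month is always 27 (31, 30, 31, 31, 28 days between events).
So this recurs on the 27th of each month.
April 2013: 2013-04-27.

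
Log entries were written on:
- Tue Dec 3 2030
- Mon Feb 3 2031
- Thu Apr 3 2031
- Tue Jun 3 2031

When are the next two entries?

Gaps: 62, 59, 61 days — not constant. Every event is on the 3rd of the month.
Pattern: the 3rd of every 2 months.
August 2031: Sun Aug 3 2031.
October 2031: Fri Oct 3 2031.

Sun Aug 3 2031, Fri Oct 3 2031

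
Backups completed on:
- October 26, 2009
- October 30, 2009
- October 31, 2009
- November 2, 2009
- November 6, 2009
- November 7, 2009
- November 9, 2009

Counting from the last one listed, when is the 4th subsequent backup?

The gap pattern 4, 1, 2, 4, 1, 2 repeats every 3 events.
These are the Mondays, Fridays and Saturdays of each week.
Next Friday: November 13, 2009.
The following Saturday is November 14, 2009.
The following Monday is November 16, 2009.
The following Friday is November 20, 2009.

November 20, 2009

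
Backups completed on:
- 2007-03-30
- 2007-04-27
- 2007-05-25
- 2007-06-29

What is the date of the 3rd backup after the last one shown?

2007-09-28

These are Fridays with 28, 28, 35-day gaps.
Each is the final Friday of its month — 2007-03-30 is past the 28th, so '4th Friday' doesn't fit.
July 2007 ends with Friday 2007-07-27.
August 2007 ends with Friday 2007-08-31.
Last Friday of September 2007: 2007-09-28.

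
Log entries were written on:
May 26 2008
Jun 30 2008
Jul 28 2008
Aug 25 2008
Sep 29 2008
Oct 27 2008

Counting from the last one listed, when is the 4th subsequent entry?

Feb 23 2009

These are Mondays with 35, 28, 28, 35, 28-day gaps.
Each is the final Monday of its month — Jun 30 2008 is past the 28th, so '4th Monday' doesn't fit.
November 2008 ends with Monday Nov 24 2008.
December 2008 ends with Monday Dec 29 2008.
Last Monday of January 2009: Jan 26 2009.
February 2009 ends with Monday Feb 23 2009.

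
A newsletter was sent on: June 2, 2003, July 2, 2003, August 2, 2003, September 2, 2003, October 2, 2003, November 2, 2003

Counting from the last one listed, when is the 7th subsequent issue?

June 2, 2004

Gaps: 30, 31, 31, 30, 31 days — not constant. Every event is on the 2nd of the month.
Pattern: the 2nd of each month.
Next: December 2003 → December 2, 2003.
January 2004: January 2, 2004.
February 2004: February 2, 2004.
Next: March 2004 → March 2, 2004.
April 2004: April 2, 2004.
May 2004: May 2, 2004.
Next: June 2004 → June 2, 2004.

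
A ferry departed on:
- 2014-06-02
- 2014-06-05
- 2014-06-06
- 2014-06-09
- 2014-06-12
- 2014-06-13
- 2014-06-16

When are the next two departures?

The gap pattern 3, 1, 3, 3, 1, 3 repeats every 3 events.
These are the Mondays, Thursdays and Fridays of each week.
The following Thursday is 2014-06-19.
The following Friday is 2014-06-20.

2014-06-19, 2014-06-20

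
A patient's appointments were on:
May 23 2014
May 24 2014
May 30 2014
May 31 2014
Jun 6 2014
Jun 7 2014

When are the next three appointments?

The gap pattern 1, 6, 1, 6, 1 repeats every 2 events.
These are the Fridays and Saturdays of each week.
Next Friday: Jun 13 2014.
Next Saturday: Jun 14 2014.
Next Friday: Jun 20 2014.

Jun 13 2014, Jun 14 2014, Jun 20 2014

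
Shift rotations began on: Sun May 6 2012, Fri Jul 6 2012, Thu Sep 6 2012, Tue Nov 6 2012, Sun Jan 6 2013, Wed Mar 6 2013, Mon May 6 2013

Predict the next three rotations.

Sat Jul 6 2013, Fri Sep 6 2013, Wed Nov 6 2013

The day-of-month is always 6 (61, 62, 61, 61, 59, 61 days between events).
So this recurs on the 6th of every 2 months.
Next: July 2013 → Sat Jul 6 2013.
Next: September 2013 → Fri Sep 6 2013.
Next: November 2013 → Wed Nov 6 2013.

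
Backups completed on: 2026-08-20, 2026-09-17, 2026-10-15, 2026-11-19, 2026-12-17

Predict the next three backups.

These are Thursdays at 28- or 35-day spacing (28, 28, 35, 28).
The pattern: 3rd Thursday of the month.
3rd Thursday of January 2027: 2027-01-21.
3rd Thursday of February 2027: 2027-02-18.
March 2027 — 3rd Thursday is 2027-03-18.

2027-01-21, 2027-02-18, 2027-03-18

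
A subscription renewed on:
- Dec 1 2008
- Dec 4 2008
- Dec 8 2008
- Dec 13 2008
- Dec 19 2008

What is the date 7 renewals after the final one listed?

Feb 27 2009

The spacing grows by 1 each time: 3, 4, 5, 6 days.
Next gap: 7 days. Dec 19 2008 + 7 days = Dec 26 2008.
Next gap: 8 days. Dec 26 2008 + 8 days = Jan 3 2009.
Next gap: 9 days. Jan 3 2009 + 9 days = Jan 12 2009.
Next gap: 10 days. Jan 12 2009 + 10 days = Jan 22 2009.
Next gap: 11 days. Jan 22 2009 + 11 days = Feb 2 2009.
Next gap: 12 days. Feb 2 2009 + 12 days = Feb 14 2009.
Next gap: 13 days. Feb 14 2009 + 13 days = Feb 27 2009.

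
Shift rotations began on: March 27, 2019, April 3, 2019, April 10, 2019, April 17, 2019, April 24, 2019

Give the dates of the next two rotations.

The spacing is 7, 7, 7, 7 days — always 7 days.
April 24, 2019 + 7 days = May 1, 2019.
May 1, 2019 + 7 days = May 8, 2019.

May 1, 2019; May 8, 2019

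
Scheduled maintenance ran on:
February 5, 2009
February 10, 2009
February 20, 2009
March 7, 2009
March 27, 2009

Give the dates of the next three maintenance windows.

The spacing grows by 5 each time: 5, 10, 15, 20 days.
Next gap: 25 days. March 27, 2009 + 25 days = April 21, 2009.
Next gap: 30 days. April 21, 2009 + 30 days = May 21, 2009.
Next gap: 35 days. May 21, 2009 + 35 days = June 25, 2009.

April 21, 2009; May 21, 2009; June 25, 2009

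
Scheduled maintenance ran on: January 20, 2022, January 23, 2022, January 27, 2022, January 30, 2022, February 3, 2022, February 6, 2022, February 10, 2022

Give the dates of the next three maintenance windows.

Gaps: 3, 4, 3, 4, 3, 4 days — not constant, but cyclic with period 2.
The events fall on every Thursday and Sunday.
The following Sunday is February 13, 2022.
Next Thursday: February 17, 2022.
Next Sunday: February 20, 2022.

February 13, 2022; February 17, 2022; February 20, 2022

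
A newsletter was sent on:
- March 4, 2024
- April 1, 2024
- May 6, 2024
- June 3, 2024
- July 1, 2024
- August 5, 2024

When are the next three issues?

September 2, 2024; October 7, 2024; November 4, 2024

Gaps: 28, 35, 28, 28, 35 days — a mix of 28 and 35. Every date is a Monday.
Each is the 1st Monday of its month.
September 2024 — 1st Monday is September 2, 2024.
October 2024 — 1st Monday is October 7, 2024.
1st Monday of November 2024: November 4, 2024.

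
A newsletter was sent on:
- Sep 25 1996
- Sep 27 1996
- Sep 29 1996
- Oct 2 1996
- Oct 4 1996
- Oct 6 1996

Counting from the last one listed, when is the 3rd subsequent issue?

Gaps: 2, 2, 3, 2, 2 days — not constant, but cyclic with period 3.
The events fall on every Wednesday, Friday and Sunday.
The following Wednesday is Oct 9 1996.
Next Friday: Oct 11 1996.
Next Sunday: Oct 13 1996.

Oct 13 1996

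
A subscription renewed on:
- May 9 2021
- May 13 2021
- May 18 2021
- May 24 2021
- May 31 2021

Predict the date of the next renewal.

Jun 8 2021

The spacing grows by 1 each time: 4, 5, 6, 7 days.
Next gap: 8 days. May 31 2021 + 8 days = Jun 8 2021.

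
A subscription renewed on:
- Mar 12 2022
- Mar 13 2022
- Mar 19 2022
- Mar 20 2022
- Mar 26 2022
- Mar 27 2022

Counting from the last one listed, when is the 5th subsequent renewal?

Apr 16 2022

Gaps: 1, 6, 1, 6, 1 days — not constant, but cyclic with period 2.
The events fall on every Saturday and Sunday.
Next Saturday: Apr 2 2022.
Next Sunday: Apr 3 2022.
Next Saturday: Apr 9 2022.
The following Sunday is Apr 10 2022.
The following Saturday is Apr 16 2022.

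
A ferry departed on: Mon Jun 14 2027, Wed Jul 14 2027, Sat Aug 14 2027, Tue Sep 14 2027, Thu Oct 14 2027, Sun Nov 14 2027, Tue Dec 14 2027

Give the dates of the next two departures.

Gaps: 30, 31, 31, 30, 31, 30 days — not constant. Every event is on the 14th of the month.
Pattern: the 14th of each month.
January 2028: Fri Jan 14 2028.
February 2028: Mon Feb 14 2028.

Fri Jan 14 2028, Mon Feb 14 2028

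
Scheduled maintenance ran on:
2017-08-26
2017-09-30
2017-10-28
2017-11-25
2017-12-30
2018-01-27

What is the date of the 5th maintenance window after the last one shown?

Every date is a Saturday; gaps 35, 28, 28, 35, 28 days.
Each is the last Saturday of its month (at least one falls on the 29th or later, ruling out '4th Saturday').
Last Saturday of February 2018: 2018-02-24.
Last Saturday of March 2018: 2018-03-31.
April 2018 ends with Saturday 2018-04-28.
May 2018 ends with Saturday 2018-05-26.
Last Saturday of June 2018: 2018-06-30.

2018-06-30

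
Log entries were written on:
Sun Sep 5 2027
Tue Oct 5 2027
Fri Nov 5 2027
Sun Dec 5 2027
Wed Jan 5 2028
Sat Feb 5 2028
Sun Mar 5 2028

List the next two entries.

Wed Apr 5 2028, Fri May 5 2028

Each date is the 5th; the gaps (30, 31, 30, 31, 31, 29) track the month lengths.
The rule is the 5th of each month.
April 2028: Wed Apr 5 2028.
Next: May 2028 → Fri May 5 2028.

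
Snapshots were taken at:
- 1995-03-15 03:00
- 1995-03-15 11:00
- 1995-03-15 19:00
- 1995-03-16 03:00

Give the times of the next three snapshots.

1995-03-16 11:00, 1995-03-16 19:00, 1995-03-17 03:00

The interval is a steady 8 hours (8, 8, 8).
1995-03-16 03:00 + 8 h = 1995-03-16 11:00.
1995-03-16 11:00 + 8 h = 1995-03-16 19:00.
1995-03-16 19:00 + 8 h = 1995-03-17 03:00.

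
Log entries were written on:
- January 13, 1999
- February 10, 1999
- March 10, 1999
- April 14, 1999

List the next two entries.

All dates are Wednesdays, 28, 28, 35 days apart.
Specifically, the 2nd Wednesday of each month.
May 1999 — 2nd Wednesday is May 12, 1999.
June 1999 — 2nd Wednesday is June 9, 1999.

May 12, 1999; June 9, 1999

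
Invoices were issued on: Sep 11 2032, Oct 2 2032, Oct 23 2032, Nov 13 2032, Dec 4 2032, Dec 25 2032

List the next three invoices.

Jan 15 2033, Feb 5 2033, Feb 26 2033

Gaps between consecutive events: 21, 21, 21, 21, 21 days — a constant 21-day interval.
Dec 25 2032 + 21 days = Jan 15 2033.
Jan 15 2033 + 21 days = Feb 5 2033.
Feb 5 2033 + 21 days = Feb 26 2033.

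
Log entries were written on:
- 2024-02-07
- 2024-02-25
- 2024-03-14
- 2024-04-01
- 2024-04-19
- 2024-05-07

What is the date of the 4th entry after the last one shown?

2024-07-18

Gaps between consecutive events: 18, 18, 18, 18, 18 days — a constant 18-day interval.
2024-05-07 + 18 days = 2024-05-25.
2024-05-25 + 18 days = 2024-06-12.
2024-06-12 + 18 days = 2024-06-30.
2024-06-30 + 18 days = 2024-07-18.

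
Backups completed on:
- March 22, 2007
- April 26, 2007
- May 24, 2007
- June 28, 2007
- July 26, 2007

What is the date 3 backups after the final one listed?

Gaps: 35, 28, 35, 28 days — a mix of 28 and 35. Every date is a Thursday.
Each is the 4th Thursday of its month.
4th Thursday of August 2007: August 23, 2007.
4th Thursday of September 2007: September 27, 2007.
4th Thursday of October 2007: October 25, 2007.

October 25, 2007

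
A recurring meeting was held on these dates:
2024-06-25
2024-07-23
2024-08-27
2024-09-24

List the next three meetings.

2024-10-22, 2024-11-26, 2024-12-24

All dates are Tuesdays, 28, 35, 28 days apart.
Specifically, the 4th Tuesday of each month.
October 2024 — 4th Tuesday is 2024-10-22.
4th Tuesday of November 2024: 2024-11-26.
4th Tuesday of December 2024: 2024-12-24.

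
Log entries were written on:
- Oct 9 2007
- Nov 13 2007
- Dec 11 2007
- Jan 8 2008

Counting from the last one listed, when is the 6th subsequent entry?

These are Tuesdays at 28- or 35-day spacing (35, 28, 28).
The pattern: 2nd Tuesday of the month.
2nd Tuesday of February 2008: Feb 12 2008.
March 2008 — 2nd Tuesday is Mar 11 2008.
April 2008 — 2nd Tuesday is Apr 8 2008.
2nd Tuesday of May 2008: May 13 2008.
2nd Tuesday of June 2008: Jun 10 2008.
2nd Tuesday of July 2008: Jul 8 2008.

Jul 8 2008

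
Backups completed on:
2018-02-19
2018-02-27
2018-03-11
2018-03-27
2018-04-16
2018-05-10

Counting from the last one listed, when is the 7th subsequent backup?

2019-02-14

The spacing grows by 4 each time: 8, 12, 16, 20, 24 days.
Next gap: 28 days. 2018-05-10 + 28 days = 2018-06-07.
Next gap: 32 days. 2018-06-07 + 32 days = 2018-07-09.
Next gap: 36 days. 2018-07-09 + 36 days = 2018-08-14.
Next gap: 40 days. 2018-08-14 + 40 days = 2018-09-23.
Next gap: 44 days. 2018-09-23 + 44 days = 2018-11-06.
Next gap: 48 days. 2018-11-06 + 48 days = 2018-12-24.
Next gap: 52 days. 2018-12-24 + 52 days = 2019-02-14.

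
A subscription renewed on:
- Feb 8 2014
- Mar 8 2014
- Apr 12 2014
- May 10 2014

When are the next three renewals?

Jun 14 2014, Jul 12 2014, Aug 9 2014

Gaps: 28, 35, 28 days — a mix of 28 and 35. Every date is a Saturday.
Each is the 2nd Saturday of its month.
June 2014 — 2nd Saturday is Jun 14 2014.
2nd Saturday of July 2014: Jul 12 2014.
2nd Saturday of August 2014: Aug 9 2014.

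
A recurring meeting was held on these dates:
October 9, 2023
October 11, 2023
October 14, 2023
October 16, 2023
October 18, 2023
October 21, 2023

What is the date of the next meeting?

October 23, 2023

The gap pattern 2, 3, 2, 2, 3 repeats every 3 events.
These are the Mondays, Wednesdays and Saturdays of each week.
Next Monday: October 23, 2023.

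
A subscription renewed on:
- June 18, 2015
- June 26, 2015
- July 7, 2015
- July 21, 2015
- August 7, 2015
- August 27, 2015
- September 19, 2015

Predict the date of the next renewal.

Gaps: 8, 11, 14, 17, 20, 23 days — each gap is 3 larger than the previous one.
Next gap: 26 days. September 19, 2015 + 26 days = October 15, 2015.

October 15, 2015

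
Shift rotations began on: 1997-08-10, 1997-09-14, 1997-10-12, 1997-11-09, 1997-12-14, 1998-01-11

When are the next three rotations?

These are Sundays at 28- or 35-day spacing (35, 28, 28, 35, 28).
The pattern: 2nd Sunday of the month.
2nd Sunday of February 1998: 1998-02-08.
2nd Sunday of March 1998: 1998-03-08.
2nd Sunday of April 1998: 1998-04-12.

1998-02-08, 1998-03-08, 1998-04-12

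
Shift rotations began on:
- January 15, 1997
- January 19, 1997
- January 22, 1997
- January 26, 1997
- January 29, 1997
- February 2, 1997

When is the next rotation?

February 5, 1997

The gap pattern 4, 3, 4, 3, 4 repeats every 2 events.
These are the Wednesdays and Sundays of each week.
The following Wednesday is February 5, 1997.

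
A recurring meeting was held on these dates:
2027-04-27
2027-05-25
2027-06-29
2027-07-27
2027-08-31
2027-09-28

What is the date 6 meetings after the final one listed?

2028-03-28

All Tuesdays; the gaps (28, 35, 28, 35, 28) vary with month length.
This is the last Tuesday of each month.
October 2027 ends with Tuesday 2027-10-26.
November 2027 ends with Tuesday 2027-11-30.
December 2027 ends with Tuesday 2027-12-28.
January 2028 ends with Tuesday 2028-01-25.
February 2028 ends with Tuesday 2028-02-29.
March 2028 ends with Tuesday 2028-03-28.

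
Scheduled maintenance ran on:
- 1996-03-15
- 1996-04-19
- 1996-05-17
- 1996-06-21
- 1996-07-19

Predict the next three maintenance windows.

These are Fridays at 28- or 35-day spacing (35, 28, 35, 28).
The pattern: 3rd Friday of the month.
August 1996 — 3rd Friday is 1996-08-16.
3rd Friday of September 1996: 1996-09-20.
October 1996 — 3rd Friday is 1996-10-18.

1996-08-16, 1996-09-20, 1996-10-18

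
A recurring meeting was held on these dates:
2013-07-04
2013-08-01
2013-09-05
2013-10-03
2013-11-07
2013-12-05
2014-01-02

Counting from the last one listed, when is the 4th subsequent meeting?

All dates are Thursdays, 28, 35, 28, 35, 28, 28 days apart.
Specifically, the 1st Thursday of each month.
1st Thursday of February 2014: 2014-02-06.
March 2014 — 1st Thursday is 2014-03-06.
1st Thursday of April 2014: 2014-04-03.
1st Thursday of May 2014: 2014-05-01.

2014-05-01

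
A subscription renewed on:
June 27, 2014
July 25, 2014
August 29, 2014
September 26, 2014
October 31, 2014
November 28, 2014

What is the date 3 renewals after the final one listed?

February 27, 2015

All Fridays; the gaps (28, 35, 28, 35, 28) vary with month length.
This is the last Friday of each month.
Last Friday of December 2014: December 26, 2014.
January 2015 ends with Friday January 30, 2015.
Last Friday of February 2015: February 27, 2015.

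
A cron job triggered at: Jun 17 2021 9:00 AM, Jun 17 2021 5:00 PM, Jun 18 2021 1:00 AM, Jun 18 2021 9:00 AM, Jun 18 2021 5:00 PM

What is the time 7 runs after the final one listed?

Jun 21 2021 1:00 AM

The interval is a steady 8 hours (8, 8, 8, 8).
Jun 18 2021 5:00 PM + 8 h = Jun 19 2021 1:00 AM.
Jun 19 2021 1:00 AM + 8 h = Jun 19 2021 9:00 AM.
Jun 19 2021 9:00 AM + 8 h = Jun 19 2021 5:00 PM.
Jun 19 2021 5:00 PM + 8 h = Jun 20 2021 1:00 AM.
Jun 20 2021 1:00 AM + 8 h = Jun 20 2021 9:00 AM.
Jun 20 2021 9:00 AM + 8 h = Jun 20 2021 5:00 PM.
Jun 20 2021 5:00 PM + 8 h = Jun 21 2021 1:00 AM.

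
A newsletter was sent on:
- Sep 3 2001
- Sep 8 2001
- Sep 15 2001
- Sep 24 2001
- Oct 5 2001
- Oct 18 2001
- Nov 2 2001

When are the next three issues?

Nov 19 2001, Dec 8 2001, Dec 29 2001

Gaps: 5, 7, 9, 11, 13, 15 days — each gap is 2 larger than the previous one.
Next gap: 17 days. Nov 2 2001 + 17 days = Nov 19 2001.
Next gap: 19 days. Nov 19 2001 + 19 days = Dec 8 2001.
Next gap: 21 days. Dec 8 2001 + 21 days = Dec 29 2001.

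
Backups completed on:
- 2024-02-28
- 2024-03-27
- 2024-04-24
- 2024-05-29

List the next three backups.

2024-06-26, 2024-07-31, 2024-08-28

Every date is a Wednesday; gaps 28, 28, 35 days.
Each is the last Wednesday of its month (at least one falls on the 29th or later, ruling out '4th Wednesday').
Last Wednesday of June 2024: 2024-06-26.
Last Wednesday of July 2024: 2024-07-31.
Last Wednesday of August 2024: 2024-08-28.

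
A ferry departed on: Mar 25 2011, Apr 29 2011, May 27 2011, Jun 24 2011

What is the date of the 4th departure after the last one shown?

Oct 28 2011

All Fridays; the gaps (35, 28, 28) vary with month length.
This is the last Friday of each month.
Last Friday of July 2011: Jul 29 2011.
Last Friday of August 2011: Aug 26 2011.
September 2011 ends with Friday Sep 30 2011.
October 2011 ends with Friday Oct 28 2011.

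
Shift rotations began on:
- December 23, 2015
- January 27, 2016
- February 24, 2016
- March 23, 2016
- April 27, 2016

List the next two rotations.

May 25, 2016; June 22, 2016

All dates are Wednesdays, 35, 28, 28, 35 days apart.
Specifically, the 4th Wednesday of each month.
4th Wednesday of May 2016: May 25, 2016.
June 2016 — 4th Wednesday is June 22, 2016.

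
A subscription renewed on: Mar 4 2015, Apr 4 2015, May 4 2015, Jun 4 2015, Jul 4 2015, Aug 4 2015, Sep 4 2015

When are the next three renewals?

Oct 4 2015, Nov 4 2015, Dec 4 2015

Gaps: 31, 30, 31, 30, 31, 31 days — not constant. Every event is on the 4th of the month.
Pattern: the 4th of each month.
Next: October 2015 → Oct 4 2015.
Next: November 2015 → Nov 4 2015.
Next: December 2015 → Dec 4 2015.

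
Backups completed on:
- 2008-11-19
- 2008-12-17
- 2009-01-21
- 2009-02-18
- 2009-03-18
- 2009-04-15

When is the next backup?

2009-05-20

Gaps: 28, 35, 28, 28, 28 days — a mix of 28 and 35. Every date is a Wednesday.
Each is the 3rd Wednesday of its month.
3rd Wednesday of May 2009: 2009-05-20.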